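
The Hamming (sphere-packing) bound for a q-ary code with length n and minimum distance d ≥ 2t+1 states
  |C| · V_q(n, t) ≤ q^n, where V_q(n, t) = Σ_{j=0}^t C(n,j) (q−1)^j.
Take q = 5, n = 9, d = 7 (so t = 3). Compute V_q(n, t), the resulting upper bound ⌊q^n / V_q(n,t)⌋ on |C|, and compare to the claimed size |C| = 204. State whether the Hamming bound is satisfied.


V_q(n, t) = 5989, q^n = 1953125, Hamming bound = 326, |C| = 204 ≤ bound (satisfied).

Step 1: Compute V_q(n, t) = Σ_{j=0}^3 C(n, j) (q−1)^j.
  j = 0: C(9,0)·(4)^0 = 1·1 = 1.
  j = 1: C(9,1)·(4)^1 = 9·4 = 36.
  j = 2: C(9,2)·(4)^2 = 36·16 = 576.
  j = 3: C(9,3)·(4)^3 = 84·64 = 5376.
  V_q(n, t) = 1 + 36 + 576 + 5376 = 5989.
Step 2: q^n = 5^9 = 1953125.
Step 3: Hamming bound ⌊q^n / V_q(n,t)⌋ = ⌊1953125/5989⌋ = 326.
Step 4: Compare |C| = 204 to 326: satisfied.
The claimed |C| lies below the Hamming bound.


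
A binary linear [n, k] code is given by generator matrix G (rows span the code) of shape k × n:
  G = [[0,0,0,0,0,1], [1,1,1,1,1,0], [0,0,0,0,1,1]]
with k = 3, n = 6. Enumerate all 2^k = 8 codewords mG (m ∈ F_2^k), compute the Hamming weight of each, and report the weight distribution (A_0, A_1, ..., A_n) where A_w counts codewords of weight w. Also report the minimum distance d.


Weight distribution: A_0 = 1, A_1 = 2, A_2 = 1, A_4 = 1, A_5 = 2, A_6 = 1. Minimum distance d = 1.

Enumerate all 2^3 = 8 messages m ∈ F_2^3.
For each, compute codeword c = mG in F_2^6, then tally its weight.
  m = 000 → c = 000000, weight = 0.
  m = 100 → c = 000001, weight = 1.
  m = 010 → c = 111110, weight = 5.
  m = 110 → c = 111111, weight = 6.
  m = 001 → c = 000011, weight = 2.
  m = 101 → c = 000010, weight = 1.
  m = 011 → c = 111101, weight = 5.
  m = 111 → c = 111100, weight = 4.
Tally weights:
  weight 0: 1 codewords.
  weight 1: 2 codewords.
  weight 2: 1 codewords.
  weight 4: 1 codewords.
  weight 5: 2 codewords.
  weight 6: 1 codewords.
Minimum distance d = smallest w > 0 with A_w > 0 = 1.
Sanity: Σ A_w = 8 = 2^3 = 8 ✓.


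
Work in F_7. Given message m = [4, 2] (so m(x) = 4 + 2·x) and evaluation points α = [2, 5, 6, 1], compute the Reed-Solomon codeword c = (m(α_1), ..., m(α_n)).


c = [1, 0, 2, 6]

Message polynomial: m(x) = 4 + 2·x (mod 7).
For each evaluation point α_i, compute m(α_i) mod 7:
  α_1 = 2: Horner steps 2 → 1, so m(2) = 1.
  α_2 = 5: Horner steps 2 → 0, so m(5) = 0.
  α_3 = 6: Horner steps 2 → 2, so m(6) = 2.
  α_4 = 1: Horner steps 2 → 6, so m(1) = 6.
Codeword c = [1, 0, 2, 6] ∈ F_7^4.


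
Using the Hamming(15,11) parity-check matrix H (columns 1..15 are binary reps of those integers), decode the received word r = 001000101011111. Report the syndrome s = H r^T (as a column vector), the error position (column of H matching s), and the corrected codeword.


s = (0, 1, 1, 0)^T, error position = 6, corrected codeword c = 001001101011111

Compute s = H r^T mod 2 one row at a time:
  s_1 = 0 + 1 + 0 + 1 + 1 + 1 + 1 + 1 = 6 ≡ 0 (mod 2).
  s_2 = 0 + 0 + 0 + 1 + 1 + 1 + 1 + 1 = 5 ≡ 1 (mod 2).
  s_3 = 0 + 1 + 0 + 1 + 0 + 1 + 1 + 1 = 5 ≡ 1 (mod 2).
  s_4 = 0 + 1 + 0 + 1 + 1 + 1 + 1 + 1 = 6 ≡ 0 (mod 2).
s = (0, 1, 1, 0)^T — this equals column 6 of H (binary 0110), so error is at position 6.
Correct: flip bit 6 of r = 001000101011111 to get c = 001001101011111.


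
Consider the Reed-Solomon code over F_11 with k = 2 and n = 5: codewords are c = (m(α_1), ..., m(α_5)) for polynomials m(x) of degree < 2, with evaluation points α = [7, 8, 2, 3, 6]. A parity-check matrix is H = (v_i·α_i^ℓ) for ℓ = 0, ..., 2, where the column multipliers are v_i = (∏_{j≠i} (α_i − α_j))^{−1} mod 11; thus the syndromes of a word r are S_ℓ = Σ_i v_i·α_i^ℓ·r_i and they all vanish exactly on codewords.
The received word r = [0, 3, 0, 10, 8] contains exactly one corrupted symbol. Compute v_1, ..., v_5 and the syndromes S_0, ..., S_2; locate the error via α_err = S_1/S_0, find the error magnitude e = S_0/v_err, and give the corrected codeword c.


S = (7, 3, 6), error at position 3, error magnitude e = 4, c = [0, 3, 7, 10, 8].

Step 1: column multipliers v_i = (∏_{j≠i}(α_i − α_j))^{−1} mod 11.
  i = 1 (α = 7): (7−8)(7−2)(7−3)(7−6) = (−1)·5·4·1 = −20 ≡ 2, so v_1 = 2^{−1} = 6 (mod 11).
  i = 2 (α = 8): (8−7)(8−2)(8−3)(8−6) = 1·6·5·2 = 60 ≡ 5, so v_2 = 5^{−1} = 9 (mod 11).
  i = 3 (α = 2): (2−7)(2−8)(2−3)(2−6) = (−5)·(−6)·(−1)·(−4) = 120 ≡ 10, so v_3 = 10^{−1} = 10 (mod 11).
  i = 4 (α = 3): (3−7)(3−8)(3−2)(3−6) = (−4)·(−5)·1·(−3) = −60 ≡ 6, so v_4 = 6^{−1} = 2 (mod 11).
  i = 5 (α = 6): (6−7)(6−8)(6−2)(6−3) = (−1)·(−2)·4·3 = 24 ≡ 2, so v_5 = 2^{−1} = 6 (mod 11).
  v = [6, 9, 10, 2, 6].
Step 2: syndromes of r = [0, 3, 0, 10, 8] (all sums mod 11).
  S_0 = Σ v_i r_i = 6·0 + 9·3 + 10·0 + 2·10 + 6·8 = 95 ≡ 7.
  S_1 = Σ v_i α_i r_i = 6·7·0 + 9·8·3 + 10·2·0 + 2·3·10 + 6·6·8 = 564 ≡ 3.
  α_i^2 mod 11 = [5, 9, 4, 9, 3].
  S_2 = Σ v_i α_i^2 r_i = 6·5·0 + 9·9·3 + 10·4·0 + 2·9·10 + 6·3·8 = 567 ≡ 6.
  S = (7, 3, 6) ≠ 0, so r is not a codeword (an error is present).
Step 3: locate the error. For a single error e at position i, S_ℓ = v_i·e·α_i^ℓ, so α_err = S_1/S_0.
  S_0^{−1} = 7^{−1} = 8 (mod 11), so α_err = 3·8 = 24 ≡ 2 = α_3. Error position i = 3.
  Consistency check: S_2/S_1 = 6·4 = 24 ≡ 2 = α_err ✓ (single-error assumption holds).
Step 4: error magnitude e = S_0/v_3 = S_0·∏_{j≠3}(α_3 − α_j) = 7·10 = 70 ≡ 4 (mod 11).
Step 5: correct position 3: c_3 = r_3 − e = 0 − 4 ≡ 7 (mod 11). Hence c = [0, 3, 7, 10, 8].
  Check: interpolating c through the α_i gives m(x) = 1 + 3·x (degree < 2) with m(α_i) = c_i for every i, so c is indeed a codeword.


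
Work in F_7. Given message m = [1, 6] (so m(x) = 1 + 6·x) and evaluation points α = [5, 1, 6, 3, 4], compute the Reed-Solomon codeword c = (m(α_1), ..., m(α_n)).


c = [3, 0, 2, 5, 4]

Message polynomial: m(x) = 1 + 6·x (mod 7).
For each evaluation point α_i, compute m(α_i) mod 7:
  α_1 = 5: Horner steps 6 → 3, so m(5) = 3.
  α_2 = 1: Horner steps 6 → 0, so m(1) = 0.
  α_3 = 6: Horner steps 6 → 2, so m(6) = 2.
  α_4 = 3: Horner steps 6 → 5, so m(3) = 5.
  α_5 = 4: Horner steps 6 → 4, so m(4) = 4.
Codeword c = [3, 0, 2, 5, 4] ∈ F_7^5.


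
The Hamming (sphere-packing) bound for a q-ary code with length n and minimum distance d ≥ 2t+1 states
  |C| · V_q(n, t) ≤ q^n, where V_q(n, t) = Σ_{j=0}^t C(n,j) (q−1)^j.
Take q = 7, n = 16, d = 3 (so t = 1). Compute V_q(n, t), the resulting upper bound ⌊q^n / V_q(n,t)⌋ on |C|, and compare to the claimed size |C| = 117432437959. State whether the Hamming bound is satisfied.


V_q(n, t) = 97, q^n = 33232930569601, Hamming bound = 342607531645, |C| = 117432437959 ≤ bound (satisfied).

Step 1: Compute V_q(n, t) = Σ_{j=0}^1 C(n, j) (q−1)^j.
  j = 0: C(16,0)·(6)^0 = 1·1 = 1.
  j = 1: C(16,1)·(6)^1 = 16·6 = 96.
  V_q(n, t) = 1 + 96 = 97.
Step 2: q^n = 7^16 = 33232930569601.
Step 3: Hamming bound ⌊q^n / V_q(n,t)⌋ = ⌊33232930569601/97⌋ = 342607531645.
Step 4: Compare |C| = 117432437959 to 342607531645: satisfied.
The claimed |C| lies below the Hamming bound.


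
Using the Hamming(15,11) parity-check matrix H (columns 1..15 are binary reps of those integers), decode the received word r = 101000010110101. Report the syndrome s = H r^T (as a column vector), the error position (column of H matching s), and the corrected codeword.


s = (1, 0, 0, 1)^T, error position = 9, corrected codeword c = 101000011110101

Compute s = H r^T mod 2 one row at a time:
  s_1 = 1 + 0 + 1 + 1 + 0 + 1 + 0 + 1 = 5 ≡ 1 (mod 2).
  s_2 = 0 + 0 + 0 + 0 + 0 + 1 + 0 + 1 = 2 ≡ 0 (mod 2).
  s_3 = 0 + 1 + 0 + 0 + 1 + 1 + 0 + 1 = 4 ≡ 0 (mod 2).
  s_4 = 1 + 1 + 0 + 0 + 0 + 1 + 1 + 1 = 5 ≡ 1 (mod 2).
s = (1, 0, 0, 1)^T — this equals column 9 of H (binary 1001), so error is at position 9.
Correct: flip bit 9 of r = 101000010110101 to get c = 101000011110101.


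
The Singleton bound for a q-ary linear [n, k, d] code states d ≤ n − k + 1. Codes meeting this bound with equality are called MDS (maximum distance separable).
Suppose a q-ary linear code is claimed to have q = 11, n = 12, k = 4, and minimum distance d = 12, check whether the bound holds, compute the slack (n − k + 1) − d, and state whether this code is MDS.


Singleton RHS = n − k + 1 = 9, slack = -3, bound violated (no such code; not MDS).

Singleton bound: d ≤ n − k + 1.
Here n = 12, k = 4, so n − k + 1 = 9.
Given d = 12, check d ≤ 9: NO.
Slack = (n − k + 1) − d = -3.
The slack is negative: d = 12 exceeds n − k + 1 = 9 by 3, so the Singleton bound is violated and no linear [12, 4, 12]_11 code can exist. In particular it is not MDS (MDS requires d = n − k + 1 exactly).
Description: the claimed parameters are [12, 4, 12]_11; such a code would be impossible (violates the Singleton bound).


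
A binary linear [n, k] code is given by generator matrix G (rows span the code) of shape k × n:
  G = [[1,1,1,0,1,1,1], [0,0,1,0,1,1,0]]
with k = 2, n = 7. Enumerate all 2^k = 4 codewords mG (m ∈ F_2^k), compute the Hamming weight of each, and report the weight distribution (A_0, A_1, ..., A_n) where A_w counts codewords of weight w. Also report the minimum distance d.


Weight distribution: A_0 = 1, A_3 = 2, A_6 = 1. Minimum distance d = 3.

Enumerate all 2^2 = 4 messages m ∈ F_2^2.
For each, compute codeword c = mG in F_2^7, then tally its weight.
  m = 00 → c = 0000000, weight = 0.
  m = 10 → c = 1110111, weight = 6.
  m = 01 → c = 0010110, weight = 3.
  m = 11 → c = 1100001, weight = 3.
Tally weights:
  weight 0: 1 codewords.
  weight 3: 2 codewords.
  weight 6: 1 codewords.
Minimum distance d = smallest w > 0 with A_w > 0 = 3.
Sanity: Σ A_w = 4 = 2^2 = 4 ✓.


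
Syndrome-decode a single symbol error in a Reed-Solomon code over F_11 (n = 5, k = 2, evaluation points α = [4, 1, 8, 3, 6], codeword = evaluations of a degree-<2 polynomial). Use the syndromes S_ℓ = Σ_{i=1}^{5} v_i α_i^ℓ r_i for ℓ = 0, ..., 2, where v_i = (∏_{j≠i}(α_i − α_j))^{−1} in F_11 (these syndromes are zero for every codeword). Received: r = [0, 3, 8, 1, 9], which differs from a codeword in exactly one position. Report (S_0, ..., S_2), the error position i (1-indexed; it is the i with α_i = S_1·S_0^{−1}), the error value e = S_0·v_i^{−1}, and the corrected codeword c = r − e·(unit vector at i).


S = (9, 6, 4), error at position 3, error magnitude e = 1, c = [0, 3, 7, 1, 9].

Step 1: column multipliers v_i = (∏_{j≠i}(α_i − α_j))^{−1} mod 11.
  i = 1 (α = 4): (4−1)(4−8)(4−3)(4−6) = 3·(−4)·1·(−2) = 24 ≡ 2, so v_1 = 2^{−1} = 6 (mod 11).
  i = 2 (α = 1): (1−4)(1−8)(1−3)(1−6) = (−3)·(−7)·(−2)·(−5) = 210 ≡ 1, so v_2 = 1^{−1} = 1 (mod 11).
  i = 3 (α = 8): (8−4)(8−1)(8−3)(8−6) = 4·7·5·2 = 280 ≡ 5, so v_3 = 5^{−1} = 9 (mod 11).
  i = 4 (α = 3): (3−4)(3−1)(3−8)(3−6) = (−1)·2·(−5)·(−3) = −30 ≡ 3, so v_4 = 3^{−1} = 4 (mod 11).
  i = 5 (α = 6): (6−4)(6−1)(6−8)(6−3) = 2·5·(−2)·3 = −60 ≡ 6, so v_5 = 6^{−1} = 2 (mod 11).
  v = [6, 1, 9, 4, 2].
Step 2: syndromes of r = [0, 3, 8, 1, 9] (all sums mod 11).
  S_0 = Σ v_i r_i = 6·0 + 1·3 + 9·8 + 4·1 + 2·9 = 97 ≡ 9.
  S_1 = Σ v_i α_i r_i = 6·4·0 + 1·1·3 + 9·8·8 + 4·3·1 + 2·6·9 = 699 ≡ 6.
  α_i^2 mod 11 = [5, 1, 9, 9, 3].
  S_2 = Σ v_i α_i^2 r_i = 6·5·0 + 1·1·3 + 9·9·8 + 4·9·1 + 2·3·9 = 741 ≡ 4.
  S = (9, 6, 4) ≠ 0, so r is not a codeword (an error is present).
Step 3: locate the error. For a single error e at position i, S_ℓ = v_i·e·α_i^ℓ, so α_err = S_1/S_0.
  S_0^{−1} = 9^{−1} = 5 (mod 11), so α_err = 6·5 = 30 ≡ 8 = α_3. Error position i = 3.
  Consistency check: S_2/S_1 = 4·2 = 8 ≡ 8 = α_err ✓ (single-error assumption holds).
Step 4: error magnitude e = S_0/v_3 = S_0·∏_{j≠3}(α_3 − α_j) = 9·5 = 45 ≡ 1 (mod 11).
Step 5: correct position 3: c_3 = r_3 − e = 8 − 1 ≡ 7 (mod 11). Hence c = [0, 3, 7, 1, 9].
  Check: interpolating c through the α_i gives m(x) = 4 + 10·x (degree < 2) with m(α_i) = c_i for every i, so c is indeed a codeword.


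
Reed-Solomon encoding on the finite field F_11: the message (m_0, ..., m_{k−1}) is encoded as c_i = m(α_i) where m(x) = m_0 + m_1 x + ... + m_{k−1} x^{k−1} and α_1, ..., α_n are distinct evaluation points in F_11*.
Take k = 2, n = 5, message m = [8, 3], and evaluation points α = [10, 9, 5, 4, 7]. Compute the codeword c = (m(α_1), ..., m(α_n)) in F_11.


c = [5, 2, 1, 9, 7]

Message polynomial: m(x) = 8 + 3·x (mod 11).
For each evaluation point α_i, compute m(α_i) mod 11:
  α_1 = 10: Horner steps 3 → 5, so m(10) = 5.
  α_2 = 9: Horner steps 3 → 2, so m(9) = 2.
  α_3 = 5: Horner steps 3 → 1, so m(5) = 1.
  α_4 = 4: Horner steps 3 → 9, so m(4) = 9.
  α_5 = 7: Horner steps 3 → 7, so m(7) = 7.
Codeword c = [5, 2, 1, 9, 7] ∈ F_11^5.


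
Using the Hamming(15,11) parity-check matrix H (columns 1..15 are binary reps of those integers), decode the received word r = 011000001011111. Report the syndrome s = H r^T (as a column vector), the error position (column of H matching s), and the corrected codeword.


s = (0, 0, 1, 1)^T, error position = 3, corrected codeword c = 010000001011111

Compute s = H r^T mod 2 one row at a time:
  s_1 = 0 + 1 + 0 + 1 + 1 + 1 + 1 + 1 = 6 ≡ 0 (mod 2).
  s_2 = 0 + 0 + 0 + 0 + 1 + 1 + 1 + 1 = 4 ≡ 0 (mod 2).
  s_3 = 1 + 1 + 0 + 0 + 0 + 1 + 1 + 1 = 5 ≡ 1 (mod 2).
  s_4 = 0 + 1 + 0 + 0 + 1 + 1 + 1 + 1 = 5 ≡ 1 (mod 2).
s = (0, 0, 1, 1)^T — this equals column 3 of H (binary 0011), so error is at position 3.
Correct: flip bit 3 of r = 011000001011111 to get c = 010000001011111.


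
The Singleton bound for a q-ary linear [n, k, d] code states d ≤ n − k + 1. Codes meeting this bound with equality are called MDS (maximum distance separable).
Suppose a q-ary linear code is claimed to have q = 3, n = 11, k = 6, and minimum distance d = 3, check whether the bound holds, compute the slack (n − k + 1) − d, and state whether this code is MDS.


Singleton RHS = n − k + 1 = 6, slack = 3, bound satisfied, not MDS.

Singleton bound: d ≤ n − k + 1.
Here n = 11, k = 6, so n − k + 1 = 6.
Given d = 3, check d ≤ 6: YES.
Slack = (n − k + 1) − d = 3.
The code is NOT MDS (slack = 3 > 0).
Description: the claimed parameters are [11, 6, 3]_3; such a code would be non-MDS.


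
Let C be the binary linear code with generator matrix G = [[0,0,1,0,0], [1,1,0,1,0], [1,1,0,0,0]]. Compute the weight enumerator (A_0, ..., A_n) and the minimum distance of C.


Weight distribution: A_0 = 1, A_1 = 2, A_2 = 2, A_3 = 2, A_4 = 1. Minimum distance d = 1.

Enumerate all 2^3 = 8 messages m ∈ F_2^3.
For each, compute codeword c = mG in F_2^5, then tally its weight.
  m = 000 → c = 00000, weight = 0.
  m = 100 → c = 00100, weight = 1.
  m = 010 → c = 11010, weight = 3.
  m = 110 → c = 11110, weight = 4.
  m = 001 → c = 11000, weight = 2.
  m = 101 → c = 11100, weight = 3.
  m = 011 → c = 00010, weight = 1.
  m = 111 → c = 00110, weight = 2.
Tally weights:
  weight 0: 1 codewords.
  weight 1: 2 codewords.
  weight 2: 2 codewords.
  weight 3: 2 codewords.
  weight 4: 1 codewords.
Minimum distance d = smallest w > 0 with A_w > 0 = 1.
Sanity: Σ A_w = 8 = 2^3 = 8 ✓.


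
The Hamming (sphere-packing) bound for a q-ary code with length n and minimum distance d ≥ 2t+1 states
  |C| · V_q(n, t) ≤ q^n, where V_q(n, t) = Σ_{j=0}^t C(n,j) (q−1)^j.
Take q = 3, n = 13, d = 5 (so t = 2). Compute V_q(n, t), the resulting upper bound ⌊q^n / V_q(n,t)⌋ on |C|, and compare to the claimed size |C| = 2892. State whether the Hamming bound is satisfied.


V_q(n, t) = 339, q^n = 1594323, Hamming bound = 4703, |C| = 2892 ≤ bound (satisfied).

Step 1: Compute V_q(n, t) = Σ_{j=0}^2 C(n, j) (q−1)^j.
  j = 0: C(13,0)·(2)^0 = 1·1 = 1.
  j = 1: C(13,1)·(2)^1 = 13·2 = 26.
  j = 2: C(13,2)·(2)^2 = 78·4 = 312.
  V_q(n, t) = 1 + 26 + 312 = 339.
Step 2: q^n = 3^13 = 1594323.
Step 3: Hamming bound ⌊q^n / V_q(n,t)⌋ = ⌊1594323/339⌋ = 4703.
Step 4: Compare |C| = 2892 to 4703: satisfied.
The claimed |C| lies below the Hamming bound.


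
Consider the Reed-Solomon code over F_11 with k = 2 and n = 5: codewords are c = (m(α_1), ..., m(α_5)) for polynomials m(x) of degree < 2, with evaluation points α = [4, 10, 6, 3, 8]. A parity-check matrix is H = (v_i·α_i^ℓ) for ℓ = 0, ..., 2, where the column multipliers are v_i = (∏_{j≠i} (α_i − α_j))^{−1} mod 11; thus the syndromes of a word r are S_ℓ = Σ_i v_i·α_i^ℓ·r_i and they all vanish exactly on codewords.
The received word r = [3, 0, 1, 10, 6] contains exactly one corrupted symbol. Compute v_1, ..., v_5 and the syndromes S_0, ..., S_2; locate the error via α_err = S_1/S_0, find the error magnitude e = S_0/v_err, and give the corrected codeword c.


S = (1, 4, 5), error at position 1, error magnitude e = 7, c = [7, 0, 1, 10, 6].

Step 1: column multipliers v_i = (∏_{j≠i}(α_i − α_j))^{−1} mod 11.
  i = 1 (α = 4): (4−10)(4−6)(4−3)(4−8) = (−6)·(−2)·1·(−4) = −48 ≡ 7, so v_1 = 7^{−1} = 8 (mod 11).
  i = 2 (α = 10): (10−4)(10−6)(10−3)(10−8) = 6·4·7·2 = 336 ≡ 6, so v_2 = 6^{−1} = 2 (mod 11).
  i = 3 (α = 6): (6−4)(6−10)(6−3)(6−8) = 2·(−4)·3·(−2) = 48 ≡ 4, so v_3 = 4^{−1} = 3 (mod 11).
  i = 4 (α = 3): (3−4)(3−10)(3−6)(3−8) = (−1)·(−7)·(−3)·(−5) = 105 ≡ 6, so v_4 = 6^{−1} = 2 (mod 11).
  i = 5 (α = 8): (8−4)(8−10)(8−6)(8−3) = 4·(−2)·2·5 = −80 ≡ 8, so v_5 = 8^{−1} = 7 (mod 11).
  v = [8, 2, 3, 2, 7].
Step 2: syndromes of r = [3, 0, 1, 10, 6] (all sums mod 11).
  S_0 = Σ v_i r_i = 8·3 + 2·0 + 3·1 + 2·10 + 7·6 = 89 ≡ 1.
  S_1 = Σ v_i α_i r_i = 8·4·3 + 2·10·0 + 3·6·1 + 2·3·10 + 7·8·6 = 510 ≡ 4.
  α_i^2 mod 11 = [5, 1, 3, 9, 9].
  S_2 = Σ v_i α_i^2 r_i = 8·5·3 + 2·1·0 + 3·3·1 + 2·9·10 + 7·9·6 = 687 ≡ 5.
  S = (1, 4, 5) ≠ 0, so r is not a codeword (an error is present).
Step 3: locate the error. For a single error e at position i, S_ℓ = v_i·e·α_i^ℓ, so α_err = S_1/S_0.
  S_0^{−1} = 1^{−1} = 1 (mod 11), so α_err = 4·1 = 4 ≡ 4 = α_1. Error position i = 1.
  Consistency check: S_2/S_1 = 5·3 = 15 ≡ 4 = α_err ✓ (single-error assumption holds).
Step 4: error magnitude e = S_0/v_1 = S_0·∏_{j≠1}(α_1 − α_j) = 1·7 = 7 ≡ 7 (mod 11).
Step 5: correct position 1: c_1 = r_1 − e = 3 − 7 ≡ 7 (mod 11). Hence c = [7, 0, 1, 10, 6].
  Check: interpolating c through the α_i gives m(x) = 8 + 8·x (degree < 2) with m(α_i) = c_i for every i, so c is indeed a codeword.


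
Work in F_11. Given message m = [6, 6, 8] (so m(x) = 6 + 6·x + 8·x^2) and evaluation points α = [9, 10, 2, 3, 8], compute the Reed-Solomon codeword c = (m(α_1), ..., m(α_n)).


c = [4, 8, 6, 8, 5]

Message polynomial: m(x) = 6 + 6·x + 8·x^2 (mod 11).
For each evaluation point α_i, compute m(α_i) mod 11:
  α_1 = 9: Horner steps 8 → 1 → 4, so m(9) = 4.
  α_2 = 10: Horner steps 8 → 9 → 8, so m(10) = 8.
  α_3 = 2: Horner steps 8 → 0 → 6, so m(2) = 6.
  α_4 = 3: Horner steps 8 → 8 → 8, so m(3) = 8.
  α_5 = 8: Horner steps 8 → 4 → 5, so m(8) = 5.
Codeword c = [4, 8, 6, 8, 5] ∈ F_11^5.


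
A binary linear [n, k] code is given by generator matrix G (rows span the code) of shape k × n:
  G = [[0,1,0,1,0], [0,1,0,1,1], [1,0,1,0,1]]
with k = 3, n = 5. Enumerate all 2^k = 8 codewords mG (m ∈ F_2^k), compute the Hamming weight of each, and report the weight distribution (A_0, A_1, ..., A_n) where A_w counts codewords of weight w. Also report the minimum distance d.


Weight distribution: A_0 = 1, A_1 = 1, A_2 = 2, A_3 = 2, A_4 = 1, A_5 = 1. Minimum distance d = 1.

Enumerate all 2^3 = 8 messages m ∈ F_2^3.
For each, compute codeword c = mG in F_2^5, then tally its weight.
  m = 000 → c = 00000, weight = 0.
  m = 100 → c = 01010, weight = 2.
  m = 010 → c = 01011, weight = 3.
  m = 110 → c = 00001, weight = 1.
  m = 001 → c = 10101, weight = 3.
  m = 101 → c = 11111, weight = 5.
  m = 011 → c = 11110, weight = 4.
  m = 111 → c = 10100, weight = 2.
Tally weights:
  weight 0: 1 codewords.
  weight 1: 1 codewords.
  weight 2: 2 codewords.
  weight 3: 2 codewords.
  weight 4: 1 codewords.
  weight 5: 1 codewords.
Minimum distance d = smallest w > 0 with A_w > 0 = 1.
Sanity: Σ A_w = 8 = 2^3 = 8 ✓.


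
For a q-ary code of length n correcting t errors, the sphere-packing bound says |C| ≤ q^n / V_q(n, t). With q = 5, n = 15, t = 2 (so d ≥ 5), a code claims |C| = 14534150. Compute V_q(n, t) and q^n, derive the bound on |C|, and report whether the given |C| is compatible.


V_q(n, t) = 1741, q^n = 30517578125, Hamming bound = 17528764, |C| = 14534150 ≤ bound (satisfied).

Step 1: Compute V_q(n, t) = Σ_{j=0}^2 C(n, j) (q−1)^j.
  j = 0: C(15,0)·(4)^0 = 1·1 = 1.
  j = 1: C(15,1)·(4)^1 = 15·4 = 60.
  j = 2: C(15,2)·(4)^2 = 105·16 = 1680.
  V_q(n, t) = 1 + 60 + 1680 = 1741.
Step 2: q^n = 5^15 = 30517578125.
Step 3: Hamming bound ⌊q^n / V_q(n,t)⌋ = ⌊30517578125/1741⌋ = 17528764.
Step 4: Compare |C| = 14534150 to 17528764: satisfied.
The claimed |C| lies below the Hamming bound.


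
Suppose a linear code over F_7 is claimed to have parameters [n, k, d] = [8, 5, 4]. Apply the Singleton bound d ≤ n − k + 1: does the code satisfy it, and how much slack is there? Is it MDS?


Singleton RHS = n − k + 1 = 4, slack = 0, bound satisfied, MDS.

Singleton bound: d ≤ n − k + 1.
Here n = 8, k = 5, so n − k + 1 = 4.
Given d = 4, check d ≤ 4: YES.
Slack = (n − k + 1) − d = 0.
The code is MDS (slack = 0).
Description: the claimed parameters are [8, 5, 4]_7; such a code would be MDS (meets Singleton bound).


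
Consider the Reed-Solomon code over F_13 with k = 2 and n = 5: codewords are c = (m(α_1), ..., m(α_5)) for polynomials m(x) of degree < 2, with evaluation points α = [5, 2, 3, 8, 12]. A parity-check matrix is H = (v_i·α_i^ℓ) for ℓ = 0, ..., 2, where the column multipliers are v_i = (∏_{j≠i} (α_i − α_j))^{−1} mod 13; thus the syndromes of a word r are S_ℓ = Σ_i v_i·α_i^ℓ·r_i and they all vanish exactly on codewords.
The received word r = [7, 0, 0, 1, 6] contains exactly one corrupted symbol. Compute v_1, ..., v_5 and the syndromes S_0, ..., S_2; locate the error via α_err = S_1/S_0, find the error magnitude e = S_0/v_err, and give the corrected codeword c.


S = (2, 6, 5), error at position 3, error magnitude e = 2, c = [7, 0, 11, 1, 6].

Step 1: column multipliers v_i = (∏_{j≠i}(α_i − α_j))^{−1} mod 13.
  i = 1 (α = 5): (5−2)(5−3)(5−8)(5−12) = 3·2·(−3)·(−7) = 126 ≡ 9, so v_1 = 9^{−1} = 3 (mod 13).
  i = 2 (α = 2): (2−5)(2−3)(2−8)(2−12) = (−3)·(−1)·(−6)·(−10) = 180 ≡ 11, so v_2 = 11^{−1} = 6 (mod 13).
  i = 3 (α = 3): (3−5)(3−2)(3−8)(3−12) = (−2)·1·(−5)·(−9) = −90 ≡ 1, so v_3 = 1^{−1} = 1 (mod 13).
  i = 4 (α = 8): (8−5)(8−2)(8−3)(8−12) = 3·6·5·(−4) = −360 ≡ 4, so v_4 = 4^{−1} = 10 (mod 13).
  i = 5 (α = 12): (12−5)(12−2)(12−3)(12−8) = 7·10·9·4 = 2520 ≡ 11, so v_5 = 11^{−1} = 6 (mod 13).
  v = [3, 6, 1, 10, 6].
Step 2: syndromes of r = [7, 0, 0, 1, 6] (all sums mod 13).
  S_0 = Σ v_i r_i = 3·7 + 6·0 + 1·0 + 10·1 + 6·6 = 67 ≡ 2.
  S_1 = Σ v_i α_i r_i = 3·5·7 + 6·2·0 + 1·3·0 + 10·8·1 + 6·12·6 = 617 ≡ 6.
  α_i^2 mod 13 = [12, 4, 9, 12, 1].
  S_2 = Σ v_i α_i^2 r_i = 3·12·7 + 6·4·0 + 1·9·0 + 10·12·1 + 6·1·6 = 408 ≡ 5.
  S = (2, 6, 5) ≠ 0, so r is not a codeword (an error is present).
Step 3: locate the error. For a single error e at position i, S_ℓ = v_i·e·α_i^ℓ, so α_err = S_1/S_0.
  S_0^{−1} = 2^{−1} = 7 (mod 13), so α_err = 6·7 = 42 ≡ 3 = α_3. Error position i = 3.
  Consistency check: S_2/S_1 = 5·11 = 55 ≡ 3 = α_err ✓ (single-error assumption holds).
Step 4: error magnitude e = S_0/v_3 = S_0·∏_{j≠3}(α_3 − α_j) = 2·1 = 2 ≡ 2 (mod 13).
Step 5: correct position 3: c_3 = r_3 − e = 0 − 2 ≡ 11 (mod 13). Hence c = [7, 0, 11, 1, 6].
  Check: interpolating c through the α_i gives m(x) = 4 + 11·x (degree < 2) with m(α_i) = c_i for every i, so c is indeed a codeword.


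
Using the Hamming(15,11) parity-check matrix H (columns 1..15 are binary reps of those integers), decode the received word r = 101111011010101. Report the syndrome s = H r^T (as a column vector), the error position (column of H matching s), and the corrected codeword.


s = (1, 1, 0, 1)^T, error position = 13, corrected codeword c = 101111011010001

Compute s = H r^T mod 2 one row at a time:
  s_1 = 1 + 1 + 0 + 1 + 0 + 1 + 0 + 1 = 5 ≡ 1 (mod 2).
  s_2 = 1 + 1 + 1 + 0 + 0 + 1 + 0 + 1 = 5 ≡ 1 (mod 2).
  s_3 = 0 + 1 + 1 + 0 + 0 + 1 + 0 + 1 = 4 ≡ 0 (mod 2).
  s_4 = 1 + 1 + 1 + 0 + 1 + 1 + 1 + 1 = 7 ≡ 1 (mod 2).
s = (1, 1, 0, 1)^T — this equals column 13 of H (binary 1101), so error is at position 13.
Correct: flip bit 13 of r = 101111011010101 to get c = 101111011010001.


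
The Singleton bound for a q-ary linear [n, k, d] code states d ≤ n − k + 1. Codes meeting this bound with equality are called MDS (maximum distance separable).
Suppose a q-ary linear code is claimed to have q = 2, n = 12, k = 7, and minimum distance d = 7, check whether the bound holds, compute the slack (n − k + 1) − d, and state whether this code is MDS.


Singleton RHS = n − k + 1 = 6, slack = -1, bound violated (no such code; not MDS).

Singleton bound: d ≤ n − k + 1.
Here n = 12, k = 7, so n − k + 1 = 6.
Given d = 7, check d ≤ 6: NO.
Slack = (n − k + 1) − d = -1.
The slack is negative: d = 7 exceeds n − k + 1 = 6 by 1, so the Singleton bound is violated and no linear [12, 7, 7]_2 code can exist. In particular it is not MDS (MDS requires d = n − k + 1 exactly).
Description: the claimed parameters are [12, 7, 7]_2; such a code would be impossible (violates the Singleton bound).


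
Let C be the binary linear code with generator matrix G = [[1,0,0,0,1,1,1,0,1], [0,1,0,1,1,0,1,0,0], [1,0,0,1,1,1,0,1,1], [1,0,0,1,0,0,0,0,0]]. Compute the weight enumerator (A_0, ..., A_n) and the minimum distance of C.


Weight distribution: A_0 = 1, A_2 = 1, A_3 = 4, A_4 = 3, A_5 = 4, A_6 = 3. Minimum distance d = 2.

Enumerate all 2^4 = 16 messages m ∈ F_2^4.
For each, compute codeword c = mG in F_2^9, then tally its weight.
  m = 0000 → c = 000000000, weight = 0.
  m = 1000 → c = 100011101, weight = 5.
  m = 0100 → c = 010110100, weight = 4.
  m = 1100 → c = 110101001, weight = 5.
  m = 0010 → c = 100111011, weight = 6.
  m = 1010 → c = 000100110, weight = 3.
  m = 0110 → c = 110001111, weight = 6.
  m = 1110 → c = 010010010, weight = 3.
  m = 0001 → c = 100100000, weight = 2.
  m = 1001 → c = 000111101, weight = 5.
  m = 0101 → c = 110010100, weight = 4.
  m = 1101 → c = 010001001, weight = 3.
  m = 0011 → c = 000011011, weight = 4.
  m = 1011 → c = 100000110, weight = 3.
  m = 0111 → c = 010101111, weight = 6.
  m = 1111 → c = 110110010, weight = 5.
Tally weights:
  weight 0: 1 codewords.
  weight 2: 1 codewords.
  weight 3: 4 codewords.
  weight 4: 3 codewords.
  weight 5: 4 codewords.
  weight 6: 3 codewords.
Minimum distance d = smallest w > 0 with A_w > 0 = 2.
Sanity: Σ A_w = 16 = 2^4 = 16 ✓.


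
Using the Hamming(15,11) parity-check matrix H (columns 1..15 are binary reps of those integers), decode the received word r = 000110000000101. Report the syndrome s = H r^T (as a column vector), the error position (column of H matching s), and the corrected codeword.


s = (0, 0, 1, 1)^T, error position = 3, corrected codeword c = 001110000000101

Compute s = H r^T mod 2 one row at a time:
  s_1 = 0 + 0 + 0 + 0 + 0 + 1 + 0 + 1 = 2 ≡ 0 (mod 2).
  s_2 = 1 + 1 + 0 + 0 + 0 + 1 + 0 + 1 = 4 ≡ 0 (mod 2).
  s_3 = 0 + 0 + 0 + 0 + 0 + 0 + 0 + 1 = 1 ≡ 1 (mod 2).
  s_4 = 0 + 0 + 1 + 0 + 0 + 0 + 1 + 1 = 3 ≡ 1 (mod 2).
s = (0, 0, 1, 1)^T — this equals column 3 of H (binary 0011), so error is at position 3.
Correct: flip bit 3 of r = 000110000000101 to get c = 001110000000101.


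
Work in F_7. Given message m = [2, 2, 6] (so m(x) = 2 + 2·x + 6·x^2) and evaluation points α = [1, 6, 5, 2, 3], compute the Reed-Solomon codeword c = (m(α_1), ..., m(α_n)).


c = [3, 6, 1, 2, 6]

Message polynomial: m(x) = 2 + 2·x + 6·x^2 (mod 7).
For each evaluation point α_i, compute m(α_i) mod 7:
  α_1 = 1: Horner steps 6 → 1 → 3, so m(1) = 3.
  α_2 = 6: Horner steps 6 → 3 → 6, so m(6) = 6.
  α_3 = 5: Horner steps 6 → 4 → 1, so m(5) = 1.
  α_4 = 2: Horner steps 6 → 0 → 2, so m(2) = 2.
  α_5 = 3: Horner steps 6 → 6 → 6, so m(3) = 6.
Codeword c = [3, 6, 1, 2, 6] ∈ F_7^5.


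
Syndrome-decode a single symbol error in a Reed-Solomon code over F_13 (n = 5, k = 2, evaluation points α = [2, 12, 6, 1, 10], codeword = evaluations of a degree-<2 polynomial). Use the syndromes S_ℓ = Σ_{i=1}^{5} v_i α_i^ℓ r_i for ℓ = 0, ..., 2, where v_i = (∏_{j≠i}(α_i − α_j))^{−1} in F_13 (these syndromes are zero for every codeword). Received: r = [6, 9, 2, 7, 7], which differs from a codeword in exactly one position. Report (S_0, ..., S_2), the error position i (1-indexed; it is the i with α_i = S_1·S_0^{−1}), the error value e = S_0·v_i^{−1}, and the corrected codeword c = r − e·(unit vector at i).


S = (1, 10, 9), error at position 5, error magnitude e = 9, c = [6, 9, 2, 7, 11].

Step 1: column multipliers v_i = (∏_{j≠i}(α_i − α_j))^{−1} mod 13.
  i = 1 (α = 2): (2−12)(2−6)(2−1)(2−10) = (−10)·(−4)·1·(−8) = −320 ≡ 5, so v_1 = 5^{−1} = 8 (mod 13).
  i = 2 (α = 12): (12−2)(12−6)(12−1)(12−10) = 10·6·11·2 = 1320 ≡ 7, so v_2 = 7^{−1} = 2 (mod 13).
  i = 3 (α = 6): (6−2)(6−12)(6−1)(6−10) = 4·(−6)·5·(−4) = 480 ≡ 12, so v_3 = 12^{−1} = 12 (mod 13).
  i = 4 (α = 1): (1−2)(1−12)(1−6)(1−10) = (−1)·(−11)·(−5)·(−9) = 495 ≡ 1, so v_4 = 1^{−1} = 1 (mod 13).
  i = 5 (α = 10): (10−2)(10−12)(10−6)(10−1) = 8·(−2)·4·9 = −576 ≡ 9, so v_5 = 9^{−1} = 3 (mod 13).
  v = [8, 2, 12, 1, 3].
Step 2: syndromes of r = [6, 9, 2, 7, 7] (all sums mod 13).
  S_0 = Σ v_i r_i = 8·6 + 2·9 + 12·2 + 1·7 + 3·7 = 118 ≡ 1.
  S_1 = Σ v_i α_i r_i = 8·2·6 + 2·12·9 + 12·6·2 + 1·1·7 + 3·10·7 = 673 ≡ 10.
  α_i^2 mod 13 = [4, 1, 10, 1, 9].
  S_2 = Σ v_i α_i^2 r_i = 8·4·6 + 2·1·9 + 12·10·2 + 1·1·7 + 3·9·7 = 646 ≡ 9.
  S = (1, 10, 9) ≠ 0, so r is not a codeword (an error is present).
Step 3: locate the error. For a single error e at position i, S_ℓ = v_i·e·α_i^ℓ, so α_err = S_1/S_0.
  S_0^{−1} = 1^{−1} = 1 (mod 13), so α_err = 10·1 = 10 ≡ 10 = α_5. Error position i = 5.
  Consistency check: S_2/S_1 = 9·4 = 36 ≡ 10 = α_err ✓ (single-error assumption holds).
Step 4: error magnitude e = S_0/v_5 = S_0·∏_{j≠5}(α_5 − α_j) = 1·9 = 9 ≡ 9 (mod 13).
Step 5: correct position 5: c_5 = r_5 − e = 7 − 9 ≡ 11 (mod 13). Hence c = [6, 9, 2, 7, 11].
  Check: interpolating c through the α_i gives m(x) = 8 + 12·x (degree < 2) with m(α_i) = c_i for every i, so c is indeed a codeword.


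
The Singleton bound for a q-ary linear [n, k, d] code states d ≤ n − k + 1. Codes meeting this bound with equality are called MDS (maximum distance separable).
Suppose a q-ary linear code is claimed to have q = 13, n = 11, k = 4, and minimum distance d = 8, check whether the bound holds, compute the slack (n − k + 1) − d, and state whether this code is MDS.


Singleton RHS = n − k + 1 = 8, slack = 0, bound satisfied, MDS.

Singleton bound: d ≤ n − k + 1.
Here n = 11, k = 4, so n − k + 1 = 8.
Given d = 8, check d ≤ 8: YES.
Slack = (n − k + 1) − d = 0.
The code is MDS (slack = 0).
Description: the claimed parameters are [11, 4, 8]_13; such a code would be MDS (meets Singleton bound).


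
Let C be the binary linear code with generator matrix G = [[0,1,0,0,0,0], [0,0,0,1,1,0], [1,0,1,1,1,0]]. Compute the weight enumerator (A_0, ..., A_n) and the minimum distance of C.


Weight distribution: A_0 = 1, A_1 = 1, A_2 = 2, A_3 = 2, A_4 = 1, A_5 = 1. Minimum distance d = 1.

Enumerate all 2^3 = 8 messages m ∈ F_2^3.
For each, compute codeword c = mG in F_2^6, then tally its weight.
  m = 000 → c = 000000, weight = 0.
  m = 100 → c = 010000, weight = 1.
  m = 010 → c = 000110, weight = 2.
  m = 110 → c = 010110, weight = 3.
  m = 001 → c = 101110, weight = 4.
  m = 101 → c = 111110, weight = 5.
  m = 011 → c = 101000, weight = 2.
  m = 111 → c = 111000, weight = 3.
Tally weights:
  weight 0: 1 codewords.
  weight 1: 1 codewords.
  weight 2: 2 codewords.
  weight 3: 2 codewords.
  weight 4: 1 codewords.
  weight 5: 1 codewords.
Minimum distance d = smallest w > 0 with A_w > 0 = 1.
Sanity: Σ A_w = 8 = 2^3 = 8 ✓.


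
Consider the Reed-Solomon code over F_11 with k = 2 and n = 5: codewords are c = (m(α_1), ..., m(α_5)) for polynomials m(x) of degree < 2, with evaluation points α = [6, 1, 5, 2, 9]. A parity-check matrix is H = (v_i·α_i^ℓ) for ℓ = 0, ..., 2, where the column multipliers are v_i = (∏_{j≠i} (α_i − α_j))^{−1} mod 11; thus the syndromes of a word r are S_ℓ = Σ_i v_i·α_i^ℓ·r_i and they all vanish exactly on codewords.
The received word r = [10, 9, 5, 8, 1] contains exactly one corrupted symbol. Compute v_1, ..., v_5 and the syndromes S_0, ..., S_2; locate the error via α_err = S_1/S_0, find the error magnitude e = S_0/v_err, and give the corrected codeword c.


S = (1, 6, 3), error at position 1, error magnitude e = 6, c = [4, 9, 5, 8, 1].

Step 1: column multipliers v_i = (∏_{j≠i}(α_i − α_j))^{−1} mod 11.
  i = 1 (α = 6): (6−1)(6−5)(6−2)(6−9) = 5·1·4·(−3) = −60 ≡ 6, so v_1 = 6^{−1} = 2 (mod 11).
  i = 2 (α = 1): (1−6)(1−5)(1−2)(1−9) = (−5)·(−4)·(−1)·(−8) = 160 ≡ 6, so v_2 = 6^{−1} = 2 (mod 11).
  i = 3 (α = 5): (5−6)(5−1)(5−2)(5−9) = (−1)·4·3·(−4) = 48 ≡ 4, so v_3 = 4^{−1} = 3 (mod 11).
  i = 4 (α = 2): (2−6)(2−1)(2−5)(2−9) = (−4)·1·(−3)·(−7) = −84 ≡ 4, so v_4 = 4^{−1} = 3 (mod 11).
  i = 5 (α = 9): (9−6)(9−1)(9−5)(9−2) = 3·8·4·7 = 672 ≡ 1, so v_5 = 1^{−1} = 1 (mod 11).
  v = [2, 2, 3, 3, 1].
Step 2: syndromes of r = [10, 9, 5, 8, 1] (all sums mod 11).
  S_0 = Σ v_i r_i = 2·10 + 2·9 + 3·5 + 3·8 + 1·1 = 78 ≡ 1.
  S_1 = Σ v_i α_i r_i = 2·6·10 + 2·1·9 + 3·5·5 + 3·2·8 + 1·9·1 = 270 ≡ 6.
  α_i^2 mod 11 = [3, 1, 3, 4, 4].
  S_2 = Σ v_i α_i^2 r_i = 2·3·10 + 2·1·9 + 3·3·5 + 3·4·8 + 1·4·1 = 223 ≡ 3.
  S = (1, 6, 3) ≠ 0, so r is not a codeword (an error is present).
Step 3: locate the error. For a single error e at position i, S_ℓ = v_i·e·α_i^ℓ, so α_err = S_1/S_0.
  S_0^{−1} = 1^{−1} = 1 (mod 11), so α_err = 6·1 = 6 ≡ 6 = α_1. Error position i = 1.
  Consistency check: S_2/S_1 = 3·2 = 6 ≡ 6 = α_err ✓ (single-error assumption holds).
Step 4: error magnitude e = S_0/v_1 = S_0·∏_{j≠1}(α_1 − α_j) = 1·6 = 6 ≡ 6 (mod 11).
Step 5: correct position 1: c_1 = r_1 − e = 10 − 6 ≡ 4 (mod 11). Hence c = [4, 9, 5, 8, 1].
  Check: interpolating c through the α_i gives m(x) = 10 + 10·x (degree < 2) with m(α_i) = c_i for every i, so c is indeed a codeword.


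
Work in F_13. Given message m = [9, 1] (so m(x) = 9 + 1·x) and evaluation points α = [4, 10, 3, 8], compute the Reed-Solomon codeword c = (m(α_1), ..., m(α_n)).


c = [0, 6, 12, 4]

Message polynomial: m(x) = 9 + 1·x (mod 13).
For each evaluation point α_i, compute m(α_i) mod 13:
  α_1 = 4: Horner steps 1 → 0, so m(4) = 0.
  α_2 = 10: Horner steps 1 → 6, so m(10) = 6.
  α_3 = 3: Horner steps 1 → 12, so m(3) = 12.
  α_4 = 8: Horner steps 1 → 4, so m(8) = 4.
Codeword c = [0, 6, 12, 4] ∈ F_13^4.


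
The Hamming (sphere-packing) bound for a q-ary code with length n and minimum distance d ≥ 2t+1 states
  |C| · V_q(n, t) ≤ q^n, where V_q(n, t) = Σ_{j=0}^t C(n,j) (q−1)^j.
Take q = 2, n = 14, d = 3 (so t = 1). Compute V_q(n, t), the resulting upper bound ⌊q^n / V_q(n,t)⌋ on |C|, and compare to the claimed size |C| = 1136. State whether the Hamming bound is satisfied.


V_q(n, t) = 15, q^n = 16384, Hamming bound = 1092, |C| = 1136 > bound (violated).

Step 1: Compute V_q(n, t) = Σ_{j=0}^1 C(n, j) (q−1)^j.
  j = 0: C(14,0)·(1)^0 = 1·1 = 1.
  j = 1: C(14,1)·(1)^1 = 14·1 = 14.
  V_q(n, t) = 1 + 14 = 15.
Step 2: q^n = 2^14 = 16384.
Step 3: Hamming bound ⌊q^n / V_q(n,t)⌋ = ⌊16384/15⌋ = 1092.
Step 4: Compare |C| = 1136 to 1092: violated.
The claimed |C| lies above the Hamming bound, so no 2-ary code of length 14 with d ≥ 3 can have 1136 codewords.


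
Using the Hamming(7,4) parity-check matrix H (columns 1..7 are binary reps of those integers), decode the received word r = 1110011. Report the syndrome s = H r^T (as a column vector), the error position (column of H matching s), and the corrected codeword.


s = (0, 0, 1)^T, error position = 1, corrected codeword c = 0110011

Compute s = H r^T mod 2 one row at a time:
  s_1 = 0 + 0 + 1 + 1 = 2 ≡ 0 (mod 2).
  s_2 = 1 + 1 + 1 + 1 = 4 ≡ 0 (mod 2).
  s_3 = 1 + 1 + 0 + 1 = 3 ≡ 1 (mod 2).
s = (0, 0, 1)^T — this equals column 1 of H (binary 001), so error is at position 1.
Correct: flip bit 1 of r = 1110011 to get c = 0110011.


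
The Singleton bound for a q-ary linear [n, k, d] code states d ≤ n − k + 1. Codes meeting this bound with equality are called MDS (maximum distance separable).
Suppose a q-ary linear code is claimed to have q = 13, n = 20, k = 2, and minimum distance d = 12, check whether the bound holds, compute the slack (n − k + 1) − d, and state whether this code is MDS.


Singleton RHS = n − k + 1 = 19, slack = 7, bound satisfied, not MDS.

Singleton bound: d ≤ n − k + 1.
Here n = 20, k = 2, so n − k + 1 = 19.
Given d = 12, check d ≤ 19: YES.
Slack = (n − k + 1) − d = 7.
The code is NOT MDS (slack = 7 > 0).
Description: the claimed parameters are [20, 2, 12]_13; such a code would be non-MDS.


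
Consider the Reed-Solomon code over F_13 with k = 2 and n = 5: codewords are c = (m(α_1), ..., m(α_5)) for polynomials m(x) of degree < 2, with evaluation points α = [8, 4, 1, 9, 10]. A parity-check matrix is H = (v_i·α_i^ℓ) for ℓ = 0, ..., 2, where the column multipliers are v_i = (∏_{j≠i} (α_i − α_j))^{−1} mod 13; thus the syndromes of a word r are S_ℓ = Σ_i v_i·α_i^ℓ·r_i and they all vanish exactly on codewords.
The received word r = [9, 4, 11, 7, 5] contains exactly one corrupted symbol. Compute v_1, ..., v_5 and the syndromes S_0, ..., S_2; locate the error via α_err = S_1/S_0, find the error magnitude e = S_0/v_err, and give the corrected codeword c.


S = (10, 10, 10), error at position 3, error magnitude e = 1, c = [9, 4, 10, 7, 5].

Step 1: column multipliers v_i = (∏_{j≠i}(α_i − α_j))^{−1} mod 13.
  i = 1 (α = 8): (8−4)(8−1)(8−9)(8−10) = 4·7·(−1)·(−2) = 56 ≡ 4, so v_1 = 4^{−1} = 10 (mod 13).
  i = 2 (α = 4): (4−8)(4−1)(4−9)(4−10) = (−4)·3·(−5)·(−6) = −360 ≡ 4, so v_2 = 4^{−1} = 10 (mod 13).
  i = 3 (α = 1): (1−8)(1−4)(1−9)(1−10) = (−7)·(−3)·(−8)·(−9) = 1512 ≡ 4, so v_3 = 4^{−1} = 10 (mod 13).
  i = 4 (α = 9): (9−8)(9−4)(9−1)(9−10) = 1·5·8·(−1) = −40 ≡ 12, so v_4 = 12^{−1} = 12 (mod 13).
  i = 5 (α = 10): (10−8)(10−4)(10−1)(10−9) = 2·6·9·1 = 108 ≡ 4, so v_5 = 4^{−1} = 10 (mod 13).
  v = [10, 10, 10, 12, 10].
Step 2: syndromes of r = [9, 4, 11, 7, 5] (all sums mod 13).
  S_0 = Σ v_i r_i = 10·9 + 10·4 + 10·11 + 12·7 + 10·5 = 374 ≡ 10.
  S_1 = Σ v_i α_i r_i = 10·8·9 + 10·4·4 + 10·1·11 + 12·9·7 + 10·10·5 = 2246 ≡ 10.
  α_i^2 mod 13 = [12, 3, 1, 3, 9].
  S_2 = Σ v_i α_i^2 r_i = 10·12·9 + 10·3·4 + 10·1·11 + 12·3·7 + 10·9·5 = 2012 ≡ 10.
  S = (10, 10, 10) ≠ 0, so r is not a codeword (an error is present).
Step 3: locate the error. For a single error e at position i, S_ℓ = v_i·e·α_i^ℓ, so α_err = S_1/S_0.
  S_0^{−1} = 10^{−1} = 4 (mod 13), so α_err = 10·4 = 40 ≡ 1 = α_3. Error position i = 3.
  Consistency check: S_2/S_1 = 10·4 = 40 ≡ 1 = α_err ✓ (single-error assumption holds).
Step 4: error magnitude e = S_0/v_3 = S_0·∏_{j≠3}(α_3 − α_j) = 10·4 = 40 ≡ 1 (mod 13).
Step 5: correct position 3: c_3 = r_3 − e = 11 − 1 ≡ 10 (mod 13). Hence c = [9, 4, 10, 7, 5].
  Check: interpolating c through the α_i gives m(x) = 12 + 11·x (degree < 2) with m(α_i) = c_i for every i, so c is indeed a codeword.
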